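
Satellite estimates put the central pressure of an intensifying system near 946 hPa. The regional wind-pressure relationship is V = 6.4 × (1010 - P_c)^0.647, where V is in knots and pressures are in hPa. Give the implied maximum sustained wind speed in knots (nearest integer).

94 kt

ΔP = 1010 − 946 = 64 hPa.
64^0.647 ≈ 14.743.
V ≈ 6.4 × 14.743 ≈ 94.4 kt.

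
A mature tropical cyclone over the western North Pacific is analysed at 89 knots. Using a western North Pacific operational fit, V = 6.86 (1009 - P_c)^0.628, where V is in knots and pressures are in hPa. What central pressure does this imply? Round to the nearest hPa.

ΔP = (V / 6.86)^(1/0.628) = (89/6.86)^1.592.
89/6.86 = 12.974; 12.974^1.592 ≈ 59.21 hPa.
P_c = 1009 − 59.21 = 949.79 ≈ 950 hPa.

950 hPa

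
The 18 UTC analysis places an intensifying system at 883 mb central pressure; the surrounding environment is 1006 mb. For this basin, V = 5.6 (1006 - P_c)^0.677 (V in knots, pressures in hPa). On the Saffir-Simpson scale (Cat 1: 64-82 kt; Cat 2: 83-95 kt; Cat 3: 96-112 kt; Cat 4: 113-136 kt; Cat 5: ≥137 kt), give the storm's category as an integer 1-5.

5

ΔP = 1006 − 883 = 123 mb.
V ≈ 5.6 × 123^0.677 = 5.6 × 25.99 ≈ 146 kt.
146 kt falls in the Category 5 band.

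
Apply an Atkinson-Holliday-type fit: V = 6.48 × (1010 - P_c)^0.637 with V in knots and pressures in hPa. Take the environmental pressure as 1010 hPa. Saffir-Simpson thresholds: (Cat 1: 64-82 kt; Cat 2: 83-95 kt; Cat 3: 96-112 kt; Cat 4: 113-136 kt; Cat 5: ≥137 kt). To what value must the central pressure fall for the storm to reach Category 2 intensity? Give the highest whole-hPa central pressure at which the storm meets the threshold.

Category 2 begins at V = 83 kt.
Required ΔP = (83/6.48)^(1/0.637) = 12.809^1.570 ≈ 54.78 hPa.
P_c ≤ 1010 − 54.78 = 955.22, so the highest integer P_c is 955 hPa.

955 hPa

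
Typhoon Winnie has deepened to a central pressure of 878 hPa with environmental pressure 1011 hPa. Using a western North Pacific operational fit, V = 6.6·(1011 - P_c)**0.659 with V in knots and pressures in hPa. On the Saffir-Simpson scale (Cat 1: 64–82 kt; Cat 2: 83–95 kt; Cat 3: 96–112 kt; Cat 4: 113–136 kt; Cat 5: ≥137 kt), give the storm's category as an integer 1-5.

ΔP = 1011 − 878 = 133 hPa.
V ≈ 6.6 × 133^0.659 = 6.6 × 25.10 ≈ 166 kt.
166 kt falls in the Category 5 band.

5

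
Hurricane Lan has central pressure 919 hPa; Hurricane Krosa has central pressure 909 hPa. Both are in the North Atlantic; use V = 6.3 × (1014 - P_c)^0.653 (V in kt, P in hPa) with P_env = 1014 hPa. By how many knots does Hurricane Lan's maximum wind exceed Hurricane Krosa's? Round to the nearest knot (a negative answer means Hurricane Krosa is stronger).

Hurricane Lan: ΔP = 95; V ≈ 6.3 × 95^0.653 ≈ 123.25 kt.
Hurricane Krosa: ΔP = 105; V ≈ 6.3 × 105^0.653 ≈ 131.58 kt.
Difference ≈ 123.25 − 131.58 = -8.33 → -8 kt.

-8 kt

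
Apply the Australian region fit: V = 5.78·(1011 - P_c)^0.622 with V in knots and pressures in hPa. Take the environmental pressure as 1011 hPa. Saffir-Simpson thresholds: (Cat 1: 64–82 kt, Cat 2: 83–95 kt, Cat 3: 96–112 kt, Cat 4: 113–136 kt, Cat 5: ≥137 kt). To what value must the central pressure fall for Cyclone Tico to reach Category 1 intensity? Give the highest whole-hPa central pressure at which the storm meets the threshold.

963 hPa

Category 1 begins at V = 64 kt.
Required ΔP = (64/5.78)^(1/0.622) = 11.073^1.608 ≈ 47.74 hPa.
P_c ≤ 1011 − 47.74 = 963.26, so the highest integer P_c is 963 hPa.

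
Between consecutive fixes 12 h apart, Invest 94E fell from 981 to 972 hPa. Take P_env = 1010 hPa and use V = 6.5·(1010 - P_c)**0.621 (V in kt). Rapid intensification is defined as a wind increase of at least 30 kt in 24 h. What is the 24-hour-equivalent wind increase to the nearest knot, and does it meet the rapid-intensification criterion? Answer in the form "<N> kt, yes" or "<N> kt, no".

19 kt, no

V₁: ΔP = 29, V ≈ 6.5 × 29^0.621 ≈ 52.61 kt.
V₂: ΔP = 38, V ≈ 6.5 × 38^0.621 ≈ 62.22 kt.
ΔV over 12 h = 9.61 kt → 24 h equivalent = 9.61 × 24/12 ≈ 19.22 kt.
19 kt < 30 kt ⇒ not rapid intensification.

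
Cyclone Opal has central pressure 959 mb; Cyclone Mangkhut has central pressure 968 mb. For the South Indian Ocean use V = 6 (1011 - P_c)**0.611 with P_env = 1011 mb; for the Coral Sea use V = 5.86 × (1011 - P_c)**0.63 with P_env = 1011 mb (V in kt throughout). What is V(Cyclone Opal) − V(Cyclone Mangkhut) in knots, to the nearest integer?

4 kt

Cyclone Opal: ΔP = 52; V ≈ 6 × 52^0.611 ≈ 67.09 kt.
Cyclone Mangkhut: ΔP = 43; V ≈ 5.86 × 43^0.63 ≈ 62.66 kt.
Difference ≈ 67.09 − 62.66 = 4.43 → 4 kt.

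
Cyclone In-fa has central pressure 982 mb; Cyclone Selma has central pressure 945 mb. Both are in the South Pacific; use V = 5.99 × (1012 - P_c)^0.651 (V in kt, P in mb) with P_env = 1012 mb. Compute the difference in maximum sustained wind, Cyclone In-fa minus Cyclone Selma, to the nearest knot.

Cyclone In-fa: ΔP = 30; V ≈ 5.99 × 30^0.651 ≈ 54.83 kt.
Cyclone Selma: ΔP = 67; V ≈ 5.99 × 67^0.651 ≈ 92.51 kt.
Difference ≈ 54.83 − 92.51 = -37.68 → -38 kt.

-38 kt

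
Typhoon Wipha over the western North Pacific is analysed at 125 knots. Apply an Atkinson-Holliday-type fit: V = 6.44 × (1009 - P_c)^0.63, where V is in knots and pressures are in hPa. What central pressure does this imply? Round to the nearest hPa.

ΔP = (V / 6.44)^(1/0.63) = (125/6.44)^1.587.
125/6.44 = 19.410; 19.410^1.587 ≈ 110.79 hPa.
P_c = 1009 − 110.79 = 898.21 ≈ 898 hPa.

898 hPa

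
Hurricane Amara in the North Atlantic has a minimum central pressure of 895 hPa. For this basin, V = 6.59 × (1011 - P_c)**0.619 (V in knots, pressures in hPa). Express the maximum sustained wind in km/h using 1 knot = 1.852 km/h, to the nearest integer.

ΔP = 1011 − 895 = 116 hPa.
V ≈ 6.59 × 116^0.619 = 6.59 × 18.963 ≈ 124.964 kt.
124.964 × 1.852 ≈ 231.43 km/h → 231 km/h.

231 km/h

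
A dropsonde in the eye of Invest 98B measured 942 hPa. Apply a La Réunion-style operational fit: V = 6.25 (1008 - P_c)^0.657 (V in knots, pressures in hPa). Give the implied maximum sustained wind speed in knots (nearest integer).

98 kt

ΔP = 1008 − 942 = 66 hPa.
66^0.657 ≈ 15.683.
V ≈ 6.25 × 15.683 ≈ 98.0 kt.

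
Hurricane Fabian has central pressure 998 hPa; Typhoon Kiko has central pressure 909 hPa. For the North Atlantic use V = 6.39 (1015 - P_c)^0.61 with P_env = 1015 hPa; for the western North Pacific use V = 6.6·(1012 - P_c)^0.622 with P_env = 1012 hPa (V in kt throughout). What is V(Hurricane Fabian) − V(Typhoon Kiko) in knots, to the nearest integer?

-82 kt

Hurricane Fabian: ΔP = 17; V ≈ 6.39 × 17^0.61 ≈ 35.98 kt.
Typhoon Kiko: ΔP = 103; V ≈ 6.6 × 103^0.622 ≈ 117.90 kt.
Difference ≈ 35.98 − 117.90 = -81.92 → -82 kt.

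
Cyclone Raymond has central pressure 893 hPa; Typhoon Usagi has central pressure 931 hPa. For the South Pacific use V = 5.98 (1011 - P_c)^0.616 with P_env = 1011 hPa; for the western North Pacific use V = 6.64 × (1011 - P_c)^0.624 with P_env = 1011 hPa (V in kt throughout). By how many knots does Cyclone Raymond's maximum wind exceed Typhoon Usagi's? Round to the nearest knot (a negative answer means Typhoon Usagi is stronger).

11 kt

Cyclone Raymond: ΔP = 118; V ≈ 5.98 × 118^0.616 ≈ 112.97 kt.
Typhoon Usagi: ΔP = 80; V ≈ 6.64 × 80^0.624 ≈ 102.26 kt.
Difference ≈ 112.97 − 102.26 = 10.71 → 11 kt.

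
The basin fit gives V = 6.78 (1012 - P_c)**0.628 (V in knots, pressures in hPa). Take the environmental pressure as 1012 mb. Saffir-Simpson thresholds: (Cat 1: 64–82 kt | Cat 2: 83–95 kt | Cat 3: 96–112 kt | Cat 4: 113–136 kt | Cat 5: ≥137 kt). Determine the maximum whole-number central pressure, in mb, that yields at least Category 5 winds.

892 mb

Category 5 begins at V = 137 kt.
Required ΔP = (137/6.78)^(1/0.628) = 20.206^1.592 ≈ 119.90 mb.
P_c ≤ 1012 − 119.90 = 892.10, so the highest integer P_c is 892 mb.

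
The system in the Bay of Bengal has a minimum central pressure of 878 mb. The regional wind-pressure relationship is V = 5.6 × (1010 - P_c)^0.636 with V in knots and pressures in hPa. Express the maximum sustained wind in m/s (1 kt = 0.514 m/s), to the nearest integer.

ΔP = 1010 − 878 = 132 mb.
V ≈ 5.6 × 132^0.636 = 5.6 × 22.320 ≈ 124.989 kt.
124.989 × 0.514 ≈ 64.24 m/s → 64 m/s.

64 m/s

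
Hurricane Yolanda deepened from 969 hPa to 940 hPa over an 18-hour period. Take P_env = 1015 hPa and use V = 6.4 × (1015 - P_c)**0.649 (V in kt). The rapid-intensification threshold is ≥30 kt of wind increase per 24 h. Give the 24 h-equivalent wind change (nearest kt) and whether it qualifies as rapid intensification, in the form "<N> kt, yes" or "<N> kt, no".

V₁: ΔP = 46, V ≈ 6.4 × 46^0.649 ≈ 76.79 kt.
V₂: ΔP = 75, V ≈ 6.4 × 75^0.649 ≈ 105.46 kt.
ΔV over 18 h = 28.67 kt → 24 h equivalent = 28.67 × 24/18 ≈ 38.23 kt.
38 kt ≥ 30 kt ⇒ rapid intensification.

38 kt, yes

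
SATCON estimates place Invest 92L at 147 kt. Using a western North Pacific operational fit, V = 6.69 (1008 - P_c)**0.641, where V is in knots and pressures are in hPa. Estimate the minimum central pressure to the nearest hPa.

ΔP = (V / 6.69)^(1/0.641) = (147/6.69)^1.560.
147/6.69 = 21.973; 21.973^1.560 ≈ 124.00 hPa.
P_c = 1008 − 124.00 = 884.00 ≈ 884 hPa.

884 hPa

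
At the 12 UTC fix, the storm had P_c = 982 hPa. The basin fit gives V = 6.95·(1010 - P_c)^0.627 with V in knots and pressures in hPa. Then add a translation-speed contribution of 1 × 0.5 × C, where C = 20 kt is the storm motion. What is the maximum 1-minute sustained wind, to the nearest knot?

66 kt

ΔP = 1010 − 982 = 28 hPa.
28^0.627 ≈ 8.079.
V ≈ 6.95 × 8.079 ≈ 56.2 kt.
Translation term: 1 × 0.5 × 20 = 10 kt.
Corrected V ≈ 66.2 kt → 66 kt.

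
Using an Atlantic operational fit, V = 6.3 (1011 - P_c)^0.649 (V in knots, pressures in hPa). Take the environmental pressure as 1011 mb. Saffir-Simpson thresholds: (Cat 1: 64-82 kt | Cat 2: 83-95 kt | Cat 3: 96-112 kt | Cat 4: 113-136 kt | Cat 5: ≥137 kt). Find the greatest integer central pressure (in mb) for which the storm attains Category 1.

Category 1 begins at V = 64 kt.
Required ΔP = (64/6.3)^(1/0.649) = 10.159^1.541 ≈ 35.59 mb.
P_c ≤ 1011 − 35.59 = 975.41, so the highest integer P_c is 975 mb.

975 mb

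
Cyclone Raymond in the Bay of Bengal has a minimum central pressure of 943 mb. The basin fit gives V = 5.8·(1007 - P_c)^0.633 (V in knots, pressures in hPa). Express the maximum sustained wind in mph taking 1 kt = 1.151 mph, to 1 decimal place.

ΔP = 1007 − 943 = 64 mb.
V ≈ 5.8 × 64^0.633 = 5.8 × 13.910 ≈ 80.675 kt.
80.675 × 1.151 ≈ 92.86 mph → 92.9 mph.

92.9 mph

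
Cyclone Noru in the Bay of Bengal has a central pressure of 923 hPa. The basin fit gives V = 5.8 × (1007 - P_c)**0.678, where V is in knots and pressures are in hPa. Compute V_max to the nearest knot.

ΔP = 1007 − 923 = 84 hPa.
84^0.678 ≈ 20.168.
V ≈ 5.8 × 20.168 ≈ 117.0 kt.

117 kt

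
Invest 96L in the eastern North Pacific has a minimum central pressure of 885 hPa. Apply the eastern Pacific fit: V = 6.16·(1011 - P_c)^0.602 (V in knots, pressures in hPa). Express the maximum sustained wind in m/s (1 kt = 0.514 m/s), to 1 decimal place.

58.2 m/s

ΔP = 1011 − 885 = 126 hPa.
V ≈ 6.16 × 126^0.602 = 6.16 × 18.383 ≈ 113.241 kt.
113.241 × 0.514 ≈ 58.21 m/s → 58.2 m/s.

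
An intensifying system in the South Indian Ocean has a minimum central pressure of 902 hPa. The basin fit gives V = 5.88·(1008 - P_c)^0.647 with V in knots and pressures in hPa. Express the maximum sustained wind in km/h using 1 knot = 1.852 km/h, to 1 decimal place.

ΔP = 1008 − 902 = 106 hPa.
V ≈ 5.88 × 106^0.647 = 5.88 × 20.435 ≈ 120.157 kt.
120.157 × 1.852 ≈ 222.53 km/h → 222.5 km/h.

222.5 km/h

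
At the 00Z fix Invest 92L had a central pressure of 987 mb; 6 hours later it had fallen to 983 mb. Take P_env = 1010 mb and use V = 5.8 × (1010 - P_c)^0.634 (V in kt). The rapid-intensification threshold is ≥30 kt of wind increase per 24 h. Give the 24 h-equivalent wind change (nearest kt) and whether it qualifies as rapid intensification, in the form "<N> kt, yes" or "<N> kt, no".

V₁: ΔP = 23, V ≈ 5.8 × 23^0.634 ≈ 42.34 kt.
V₂: ΔP = 27, V ≈ 5.8 × 27^0.634 ≈ 46.87 kt.
ΔV over 6 h = 4.53 kt → 24 h equivalent = 4.53 × 24/6 ≈ 18.12 kt.
18 kt < 30 kt ⇒ not rapid intensification.

18 kt, no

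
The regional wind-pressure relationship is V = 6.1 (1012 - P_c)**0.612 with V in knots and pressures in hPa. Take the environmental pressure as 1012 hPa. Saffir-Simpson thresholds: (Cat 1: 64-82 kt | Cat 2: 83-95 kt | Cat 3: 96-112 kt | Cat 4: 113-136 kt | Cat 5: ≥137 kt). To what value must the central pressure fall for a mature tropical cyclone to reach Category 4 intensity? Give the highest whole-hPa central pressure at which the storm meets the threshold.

894 hPa

Category 4 begins at V = 113 kt.
Required ΔP = (113/6.1)^(1/0.612) = 18.525^1.634 ≈ 117.89 hPa.
P_c ≤ 1012 − 117.89 = 894.11, so the highest integer P_c is 894 hPa.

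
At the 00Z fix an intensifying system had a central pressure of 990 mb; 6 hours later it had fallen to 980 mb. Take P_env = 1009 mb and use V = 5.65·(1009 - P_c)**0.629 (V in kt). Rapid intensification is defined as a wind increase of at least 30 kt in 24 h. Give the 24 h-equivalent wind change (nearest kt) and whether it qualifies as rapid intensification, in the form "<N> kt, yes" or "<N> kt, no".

44 kt, yes

V₁: ΔP = 19, V ≈ 5.65 × 19^0.629 ≈ 36.01 kt.
V₂: ΔP = 29, V ≈ 5.65 × 29^0.629 ≈ 46.98 kt.
ΔV over 6 h = 10.97 kt → 24 h equivalent = 10.97 × 24/6 ≈ 43.88 kt.
44 kt ≥ 30 kt ⇒ rapid intensification.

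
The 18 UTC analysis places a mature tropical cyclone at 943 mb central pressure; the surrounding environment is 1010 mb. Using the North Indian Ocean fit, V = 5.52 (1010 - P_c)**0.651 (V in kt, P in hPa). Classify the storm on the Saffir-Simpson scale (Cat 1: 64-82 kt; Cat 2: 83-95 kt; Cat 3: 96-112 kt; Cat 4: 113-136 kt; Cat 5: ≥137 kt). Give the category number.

ΔP = 1010 − 943 = 67 mb.
V ≈ 5.52 × 67^0.651 = 5.52 × 15.44 ≈ 85 kt.
85 kt falls in the Category 2 band.

2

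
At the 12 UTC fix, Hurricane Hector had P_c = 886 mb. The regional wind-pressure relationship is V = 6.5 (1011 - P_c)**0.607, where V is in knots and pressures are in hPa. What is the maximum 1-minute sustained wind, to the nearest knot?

ΔP = 1011 − 886 = 125 mb.
125^0.607 ≈ 18.742.
V ≈ 6.5 × 18.742 ≈ 121.8 kt.

122 kt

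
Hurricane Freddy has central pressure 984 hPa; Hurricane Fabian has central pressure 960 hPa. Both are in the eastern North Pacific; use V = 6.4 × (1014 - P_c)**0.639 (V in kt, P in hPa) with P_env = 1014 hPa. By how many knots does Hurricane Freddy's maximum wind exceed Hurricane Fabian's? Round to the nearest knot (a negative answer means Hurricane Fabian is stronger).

-26 kt

Hurricane Freddy: ΔP = 30; V ≈ 6.4 × 30^0.639 ≈ 56.24 kt.
Hurricane Fabian: ΔP = 54; V ≈ 6.4 × 54^0.639 ≈ 81.88 kt.
Difference ≈ 56.24 − 81.88 = -25.64 → -26 kt.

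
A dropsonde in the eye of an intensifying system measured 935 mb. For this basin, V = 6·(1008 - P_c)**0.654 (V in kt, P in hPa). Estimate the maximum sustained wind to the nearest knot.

ΔP = 1008 − 935 = 73 mb.
73^0.654 ≈ 16.543.
V ≈ 6 × 16.543 ≈ 99.3 kt.

99 kt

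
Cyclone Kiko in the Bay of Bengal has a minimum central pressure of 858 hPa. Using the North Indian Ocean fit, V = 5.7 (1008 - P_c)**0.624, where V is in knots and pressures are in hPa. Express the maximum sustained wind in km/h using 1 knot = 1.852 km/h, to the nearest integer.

241 km/h

ΔP = 1008 − 858 = 150 hPa.
V ≈ 5.7 × 150^0.624 = 5.7 × 22.797 ≈ 129.944 kt.
129.944 × 1.852 ≈ 240.66 km/h → 241 km/h.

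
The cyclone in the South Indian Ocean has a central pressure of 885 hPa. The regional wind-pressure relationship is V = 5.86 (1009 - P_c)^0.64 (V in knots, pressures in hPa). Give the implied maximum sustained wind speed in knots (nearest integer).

ΔP = 1009 − 885 = 124 hPa.
124^0.64 ≈ 21.867.
V ≈ 5.86 × 21.867 ≈ 128.1 kt.

128 kt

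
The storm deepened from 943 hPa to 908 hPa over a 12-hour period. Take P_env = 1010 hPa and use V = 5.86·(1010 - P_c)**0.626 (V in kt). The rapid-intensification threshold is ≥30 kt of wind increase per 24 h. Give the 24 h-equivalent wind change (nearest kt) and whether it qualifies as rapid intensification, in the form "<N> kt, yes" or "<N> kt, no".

49 kt, yes

V₁: ΔP = 67, V ≈ 5.86 × 67^0.626 ≈ 81.47 kt.
V₂: ΔP = 102, V ≈ 5.86 × 102^0.626 ≈ 105.99 kt.
ΔV over 12 h = 24.52 kt → 24 h equivalent = 24.52 × 24/12 ≈ 49.04 kt.
49 kt ≥ 30 kt ⇒ rapid intensification.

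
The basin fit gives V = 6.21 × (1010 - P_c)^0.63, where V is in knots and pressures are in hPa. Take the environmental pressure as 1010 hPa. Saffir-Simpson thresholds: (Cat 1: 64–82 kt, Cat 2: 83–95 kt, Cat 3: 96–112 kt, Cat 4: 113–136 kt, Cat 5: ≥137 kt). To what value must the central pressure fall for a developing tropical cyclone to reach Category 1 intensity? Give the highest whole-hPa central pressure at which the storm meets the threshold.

Category 1 begins at V = 64 kt.
Required ΔP = (64/6.21)^(1/0.63) = 10.306^1.587 ≈ 40.56 hPa.
P_c ≤ 1010 − 40.56 = 969.44, so the highest integer P_c is 969 hPa.

969 hPa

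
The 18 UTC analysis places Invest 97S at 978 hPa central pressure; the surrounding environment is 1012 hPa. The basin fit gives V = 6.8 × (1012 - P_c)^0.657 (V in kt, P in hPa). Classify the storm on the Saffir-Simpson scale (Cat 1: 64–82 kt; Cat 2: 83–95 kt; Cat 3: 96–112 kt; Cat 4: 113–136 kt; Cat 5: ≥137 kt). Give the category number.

1

ΔP = 1012 − 978 = 34 hPa.
V ≈ 6.8 × 34^0.657 = 6.8 × 10.14 ≈ 69 kt.
69 kt falls in the Category 1 band.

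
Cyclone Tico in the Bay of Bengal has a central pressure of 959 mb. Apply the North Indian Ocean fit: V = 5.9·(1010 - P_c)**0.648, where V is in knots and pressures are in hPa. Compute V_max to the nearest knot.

ΔP = 1010 − 959 = 51 mb.
51^0.648 ≈ 12.779.
V ≈ 5.9 × 12.779 ≈ 75.4 kt.

75 kt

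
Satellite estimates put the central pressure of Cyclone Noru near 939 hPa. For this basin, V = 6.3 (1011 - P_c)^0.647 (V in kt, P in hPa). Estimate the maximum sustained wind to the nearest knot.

ΔP = 1011 − 939 = 72 hPa.
72^0.647 ≈ 15.911.
V ≈ 6.3 × 15.911 ≈ 100.2 kt.

100 kt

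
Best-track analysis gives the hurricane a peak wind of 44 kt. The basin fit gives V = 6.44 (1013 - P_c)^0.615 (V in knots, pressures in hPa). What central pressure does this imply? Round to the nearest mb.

ΔP = (V / 6.44)^(1/0.615) = (44/6.44)^1.626.
44/6.44 = 6.832; 6.832^1.626 ≈ 22.75 mb.
P_c = 1013 − 22.75 = 990.25 ≈ 990 mb.

990 mb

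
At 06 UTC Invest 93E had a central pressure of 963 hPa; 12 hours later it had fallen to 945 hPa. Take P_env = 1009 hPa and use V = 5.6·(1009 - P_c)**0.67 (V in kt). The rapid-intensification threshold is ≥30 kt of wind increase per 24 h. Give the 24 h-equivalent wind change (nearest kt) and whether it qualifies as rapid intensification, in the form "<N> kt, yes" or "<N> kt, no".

V₁: ΔP = 46, V ≈ 5.6 × 46^0.67 ≈ 72.82 kt.
V₂: ΔP = 64, V ≈ 5.6 × 64^0.67 ≈ 90.85 kt.
ΔV over 12 h = 18.03 kt → 24 h equivalent = 18.03 × 24/12 ≈ 36.06 kt.
36 kt ≥ 30 kt ⇒ rapid intensification.

36 kt, yes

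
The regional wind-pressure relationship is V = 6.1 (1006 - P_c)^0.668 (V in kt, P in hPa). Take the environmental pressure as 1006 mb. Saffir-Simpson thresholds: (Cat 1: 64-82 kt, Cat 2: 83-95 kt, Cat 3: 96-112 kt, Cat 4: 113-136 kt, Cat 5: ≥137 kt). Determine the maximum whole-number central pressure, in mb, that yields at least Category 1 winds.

972 mb

Category 1 begins at V = 64 kt.
Required ΔP = (64/6.1)^(1/0.668) = 10.492^1.497 ≈ 33.75 mb.
P_c ≤ 1006 − 33.75 = 972.25, so the highest integer P_c is 972 mb.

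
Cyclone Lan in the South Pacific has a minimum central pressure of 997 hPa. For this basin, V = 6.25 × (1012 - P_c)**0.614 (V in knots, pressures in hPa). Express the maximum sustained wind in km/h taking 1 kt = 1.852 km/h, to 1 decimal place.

ΔP = 1012 − 997 = 15 hPa.
V ≈ 6.25 × 15^0.614 = 6.25 × 5.274 ≈ 32.961 kt.
32.961 × 1.852 ≈ 61.04 km/h → 61.0 km/h.

61.0 km/h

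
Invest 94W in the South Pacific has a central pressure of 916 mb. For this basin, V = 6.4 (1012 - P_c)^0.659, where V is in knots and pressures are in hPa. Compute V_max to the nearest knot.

130 kt

ΔP = 1012 − 916 = 96 mb.
96^0.659 ≈ 20.245.
V ≈ 6.4 × 20.245 ≈ 129.6 kt.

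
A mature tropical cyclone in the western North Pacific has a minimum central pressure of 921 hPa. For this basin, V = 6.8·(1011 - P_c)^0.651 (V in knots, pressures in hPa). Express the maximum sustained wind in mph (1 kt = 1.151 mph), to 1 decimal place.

ΔP = 1011 − 921 = 90 hPa.
V ≈ 6.8 × 90^0.651 = 6.8 × 18.716 ≈ 127.268 kt.
127.268 × 1.151 ≈ 146.49 mph → 146.5 mph.

146.5 mph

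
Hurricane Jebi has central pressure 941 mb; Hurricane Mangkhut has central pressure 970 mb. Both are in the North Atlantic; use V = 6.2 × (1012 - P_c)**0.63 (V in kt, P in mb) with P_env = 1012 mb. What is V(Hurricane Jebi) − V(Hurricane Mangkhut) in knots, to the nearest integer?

Hurricane Jebi: ΔP = 71; V ≈ 6.2 × 71^0.63 ≈ 90.93 kt.
Hurricane Mangkhut: ΔP = 42; V ≈ 6.2 × 42^0.63 ≈ 65.32 kt.
Difference ≈ 90.93 − 65.32 = 25.61 → 26 kt.

26 kt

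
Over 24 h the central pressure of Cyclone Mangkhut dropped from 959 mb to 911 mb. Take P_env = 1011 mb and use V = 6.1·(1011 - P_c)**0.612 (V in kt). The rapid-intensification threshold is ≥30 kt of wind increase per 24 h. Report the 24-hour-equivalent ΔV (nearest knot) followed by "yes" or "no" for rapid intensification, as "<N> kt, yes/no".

V₁: ΔP = 52, V ≈ 6.1 × 52^0.612 ≈ 68.47 kt.
V₂: ΔP = 100, V ≈ 6.1 × 100^0.612 ≈ 102.17 kt.
ΔV over 24 h = 33.70 kt → 24 h equivalent = 33.70 × 24/24 ≈ 33.70 kt.
34 kt ≥ 30 kt ⇒ rapid intensification.

34 kt, yes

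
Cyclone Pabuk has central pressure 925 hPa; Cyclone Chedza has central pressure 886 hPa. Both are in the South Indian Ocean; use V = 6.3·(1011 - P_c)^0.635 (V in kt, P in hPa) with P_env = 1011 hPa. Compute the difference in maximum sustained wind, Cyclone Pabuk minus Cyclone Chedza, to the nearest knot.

Cyclone Pabuk: ΔP = 86; V ≈ 6.3 × 86^0.635 ≈ 106.60 kt.
Cyclone Chedza: ΔP = 125; V ≈ 6.3 × 125^0.635 ≈ 135.17 kt.
Difference ≈ 106.60 − 135.17 = -28.57 → -29 kt.

-29 kt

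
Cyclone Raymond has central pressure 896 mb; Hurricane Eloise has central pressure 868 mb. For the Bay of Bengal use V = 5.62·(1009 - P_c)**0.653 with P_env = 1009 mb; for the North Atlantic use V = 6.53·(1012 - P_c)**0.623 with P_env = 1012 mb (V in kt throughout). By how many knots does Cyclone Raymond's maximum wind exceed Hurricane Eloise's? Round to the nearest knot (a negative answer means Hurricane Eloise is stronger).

Cyclone Raymond: ΔP = 113; V ≈ 5.62 × 113^0.653 ≈ 123.14 kt.
Hurricane Eloise: ΔP = 144; V ≈ 6.53 × 144^0.623 ≈ 144.40 kt.
Difference ≈ 123.14 − 144.40 = -21.26 → -21 kt.

-21 kt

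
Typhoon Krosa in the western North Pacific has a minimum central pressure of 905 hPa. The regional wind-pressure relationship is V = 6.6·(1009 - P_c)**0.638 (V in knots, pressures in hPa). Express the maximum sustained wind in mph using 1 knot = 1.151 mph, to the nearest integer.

ΔP = 1009 − 905 = 104 hPa.
V ≈ 6.6 × 104^0.638 = 6.6 × 19.358 ≈ 127.765 kt.
127.765 × 1.151 ≈ 147.06 mph → 147 mph.

147 mph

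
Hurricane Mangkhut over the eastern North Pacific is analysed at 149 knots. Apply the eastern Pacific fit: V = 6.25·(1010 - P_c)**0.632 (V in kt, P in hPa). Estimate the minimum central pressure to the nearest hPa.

859 hPa

ΔP = (V / 6.25)^(1/0.632) = (149/6.25)^1.582.
149/6.25 = 23.840; 23.840^1.582 ≈ 151.11 hPa.
P_c = 1010 − 151.11 = 858.89 ≈ 859 hPa.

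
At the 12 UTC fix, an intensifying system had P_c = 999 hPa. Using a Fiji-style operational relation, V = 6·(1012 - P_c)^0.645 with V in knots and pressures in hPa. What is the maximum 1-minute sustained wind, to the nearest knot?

ΔP = 1012 − 999 = 13 hPa.
13^0.645 ≈ 5.230.
V ≈ 6 × 5.230 ≈ 31.4 kt.

31 kt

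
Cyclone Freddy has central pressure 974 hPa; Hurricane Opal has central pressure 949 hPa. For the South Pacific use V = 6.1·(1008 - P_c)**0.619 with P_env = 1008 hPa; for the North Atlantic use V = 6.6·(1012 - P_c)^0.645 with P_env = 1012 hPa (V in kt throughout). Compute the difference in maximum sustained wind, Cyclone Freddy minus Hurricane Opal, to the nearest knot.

Cyclone Freddy: ΔP = 34; V ≈ 6.1 × 34^0.619 ≈ 54.11 kt.
Hurricane Opal: ΔP = 63; V ≈ 6.6 × 63^0.645 ≈ 95.53 kt.
Difference ≈ 54.11 − 95.53 = -41.42 → -41 kt.

-41 kt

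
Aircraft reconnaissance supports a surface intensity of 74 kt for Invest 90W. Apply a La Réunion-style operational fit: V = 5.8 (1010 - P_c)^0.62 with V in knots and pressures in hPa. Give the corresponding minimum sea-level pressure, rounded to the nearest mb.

949 mb

ΔP = (V / 5.8)^(1/0.62) = (74/5.8)^1.613.
74/5.8 = 12.759; 12.759^1.613 ≈ 60.75 mb.
P_c = 1010 − 60.75 = 949.25 ≈ 949 mb.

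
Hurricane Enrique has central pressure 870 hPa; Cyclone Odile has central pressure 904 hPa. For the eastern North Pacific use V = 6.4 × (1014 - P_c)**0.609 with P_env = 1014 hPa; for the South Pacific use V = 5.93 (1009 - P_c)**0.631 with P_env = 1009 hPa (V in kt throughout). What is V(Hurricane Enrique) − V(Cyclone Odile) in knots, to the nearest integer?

Hurricane Enrique: ΔP = 144; V ≈ 6.4 × 144^0.609 ≈ 132.01 kt.
Cyclone Odile: ΔP = 105; V ≈ 5.93 × 105^0.631 ≈ 111.80 kt.
Difference ≈ 132.01 − 111.80 = 20.21 → 20 kt.

20 kt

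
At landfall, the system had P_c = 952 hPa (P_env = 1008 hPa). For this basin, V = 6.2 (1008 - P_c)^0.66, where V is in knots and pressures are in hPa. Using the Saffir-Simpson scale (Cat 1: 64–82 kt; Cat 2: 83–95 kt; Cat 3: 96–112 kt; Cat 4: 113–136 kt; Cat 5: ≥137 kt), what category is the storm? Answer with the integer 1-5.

2

ΔP = 1008 − 952 = 56 hPa.
V ≈ 6.2 × 56^0.66 = 6.2 × 14.25 ≈ 88 kt.
88 kt falls in the Category 2 band.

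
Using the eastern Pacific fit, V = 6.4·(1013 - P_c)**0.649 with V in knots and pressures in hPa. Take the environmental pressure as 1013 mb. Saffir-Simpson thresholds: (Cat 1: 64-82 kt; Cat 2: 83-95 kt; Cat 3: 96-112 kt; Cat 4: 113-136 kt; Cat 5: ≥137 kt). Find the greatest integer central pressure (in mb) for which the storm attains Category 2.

Category 2 begins at V = 83 kt.
Required ΔP = (83/6.4)^(1/0.649) = 12.969^1.541 ≈ 51.85 mb.
P_c ≤ 1013 − 51.85 = 961.15, so the highest integer P_c is 961 mb.

961 mb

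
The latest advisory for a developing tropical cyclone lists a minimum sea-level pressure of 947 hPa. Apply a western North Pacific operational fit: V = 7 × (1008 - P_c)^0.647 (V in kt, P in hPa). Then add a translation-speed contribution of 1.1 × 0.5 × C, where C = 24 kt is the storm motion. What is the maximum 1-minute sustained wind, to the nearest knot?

ΔP = 1008 − 947 = 61 hPa.
61^0.647 ≈ 14.293.
V ≈ 7 × 14.293 ≈ 100.0 kt.
Translation term: 1.1 × 0.5 × 24 = 13.2 kt.
Corrected V ≈ 113.2 kt → 113 kt.

113 kt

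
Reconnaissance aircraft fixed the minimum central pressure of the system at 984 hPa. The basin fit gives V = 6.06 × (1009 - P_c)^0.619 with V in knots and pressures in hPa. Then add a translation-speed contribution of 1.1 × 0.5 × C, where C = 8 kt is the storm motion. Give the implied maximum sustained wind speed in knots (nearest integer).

ΔP = 1009 − 984 = 25 hPa.
25^0.619 ≈ 7.334.
V ≈ 6.06 × 7.334 ≈ 44.4 kt.
Translation term: 1.1 × 0.5 × 8 = 4.4 kt.
Corrected V ≈ 48.8 kt → 49 kt.

49 kt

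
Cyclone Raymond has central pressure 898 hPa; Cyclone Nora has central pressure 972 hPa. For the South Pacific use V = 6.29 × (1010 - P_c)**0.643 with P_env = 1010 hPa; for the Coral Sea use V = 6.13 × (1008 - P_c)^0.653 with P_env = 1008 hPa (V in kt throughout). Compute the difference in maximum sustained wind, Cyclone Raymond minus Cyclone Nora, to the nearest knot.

Cyclone Raymond: ΔP = 112; V ≈ 6.29 × 112^0.643 ≈ 130.71 kt.
Cyclone Nora: ΔP = 36; V ≈ 6.13 × 36^0.653 ≈ 63.64 kt.
Difference ≈ 130.71 − 63.64 = 67.07 → 67 kt.

67 kt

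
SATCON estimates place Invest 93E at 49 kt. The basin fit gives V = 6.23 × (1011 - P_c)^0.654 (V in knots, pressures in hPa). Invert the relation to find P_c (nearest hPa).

988 hPa

ΔP = (V / 6.23)^(1/0.654) = (49/6.23)^1.529.
49/6.23 = 7.865; 7.865^1.529 ≈ 23.42 hPa.
P_c = 1011 − 23.42 = 987.58 ≈ 988 hPa.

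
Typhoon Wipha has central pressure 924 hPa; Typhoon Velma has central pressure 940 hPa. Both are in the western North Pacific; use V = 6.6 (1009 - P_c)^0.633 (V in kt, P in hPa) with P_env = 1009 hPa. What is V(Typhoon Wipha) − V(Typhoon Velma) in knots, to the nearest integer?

Typhoon Wipha: ΔP = 85; V ≈ 6.6 × 85^0.633 ≈ 109.87 kt.
Typhoon Velma: ΔP = 69; V ≈ 6.6 × 69^0.633 ≈ 96.28 kt.
Difference ≈ 109.87 − 96.28 = 13.59 → 14 kt.

14 kt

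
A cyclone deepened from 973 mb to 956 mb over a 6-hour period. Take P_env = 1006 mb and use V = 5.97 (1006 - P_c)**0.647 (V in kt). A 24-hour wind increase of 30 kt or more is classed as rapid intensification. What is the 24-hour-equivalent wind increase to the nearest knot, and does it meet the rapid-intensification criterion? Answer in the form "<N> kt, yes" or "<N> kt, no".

71 kt, yes

V₁: ΔP = 33, V ≈ 5.97 × 33^0.647 ≈ 57.34 kt.
V₂: ΔP = 50, V ≈ 5.97 × 50^0.647 ≈ 75.03 kt.
ΔV over 6 h = 17.69 kt → 24 h equivalent = 17.69 × 24/6 ≈ 70.76 kt.
71 kt ≥ 30 kt ⇒ rapid intensification.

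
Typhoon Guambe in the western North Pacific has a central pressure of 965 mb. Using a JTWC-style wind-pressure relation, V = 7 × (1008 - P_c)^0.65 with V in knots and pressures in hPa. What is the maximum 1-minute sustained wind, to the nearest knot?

ΔP = 1008 − 965 = 43 mb.
43^0.65 ≈ 11.528.
V ≈ 7 × 11.528 ≈ 80.7 kt.

81 kt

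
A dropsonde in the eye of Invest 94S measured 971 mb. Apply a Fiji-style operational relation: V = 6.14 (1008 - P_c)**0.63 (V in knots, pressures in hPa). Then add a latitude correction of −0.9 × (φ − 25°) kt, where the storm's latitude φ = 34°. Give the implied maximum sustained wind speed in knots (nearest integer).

52 kt

ΔP = 1008 − 971 = 37 mb.
37^0.63 ≈ 9.727.
V ≈ 6.14 × 9.727 ≈ 59.7 kt.
Latitude correction: −0.9 × (34 − 25) = -8.1 kt.
Corrected V ≈ 51.6 kt → 52 kt.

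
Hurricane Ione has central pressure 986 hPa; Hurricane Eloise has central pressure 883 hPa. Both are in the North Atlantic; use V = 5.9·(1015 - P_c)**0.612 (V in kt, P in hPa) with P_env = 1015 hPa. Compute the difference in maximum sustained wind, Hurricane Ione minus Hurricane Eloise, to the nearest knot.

Hurricane Ione: ΔP = 29; V ≈ 5.9 × 29^0.612 ≈ 46.33 kt.
Hurricane Eloise: ΔP = 132; V ≈ 5.9 × 132^0.612 ≈ 117.12 kt.
Difference ≈ 46.33 − 117.12 = -70.79 → -71 kt.

-71 kt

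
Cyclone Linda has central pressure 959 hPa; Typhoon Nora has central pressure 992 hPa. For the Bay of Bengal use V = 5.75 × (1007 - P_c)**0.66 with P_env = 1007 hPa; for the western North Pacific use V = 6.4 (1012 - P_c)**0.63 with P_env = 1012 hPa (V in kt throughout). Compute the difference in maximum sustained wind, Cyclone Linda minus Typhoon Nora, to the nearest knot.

32 kt

Cyclone Linda: ΔP = 48; V ≈ 5.75 × 48^0.66 ≈ 74.01 kt.
Typhoon Nora: ΔP = 20; V ≈ 6.4 × 20^0.63 ≈ 42.25 kt.
Difference ≈ 74.01 − 42.25 = 31.76 → 32 kt.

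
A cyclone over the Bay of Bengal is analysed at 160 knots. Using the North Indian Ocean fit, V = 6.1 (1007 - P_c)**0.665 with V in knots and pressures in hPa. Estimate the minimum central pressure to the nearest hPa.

871 hPa

ΔP = (V / 6.1)^(1/0.665) = (160/6.1)^1.504.
160/6.1 = 26.230; 26.230^1.504 ≈ 135.99 hPa.
P_c = 1007 − 135.99 = 871.01 ≈ 871 hPa.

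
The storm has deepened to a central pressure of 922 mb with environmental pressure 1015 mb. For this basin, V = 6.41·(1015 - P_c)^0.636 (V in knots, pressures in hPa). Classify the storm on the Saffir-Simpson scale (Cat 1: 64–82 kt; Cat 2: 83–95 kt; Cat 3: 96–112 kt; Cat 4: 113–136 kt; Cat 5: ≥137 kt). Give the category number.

4

ΔP = 1015 − 922 = 93 mb.
V ≈ 6.41 × 93^0.636 = 6.41 × 17.86 ≈ 115 kt.
115 kt falls in the Category 4 band.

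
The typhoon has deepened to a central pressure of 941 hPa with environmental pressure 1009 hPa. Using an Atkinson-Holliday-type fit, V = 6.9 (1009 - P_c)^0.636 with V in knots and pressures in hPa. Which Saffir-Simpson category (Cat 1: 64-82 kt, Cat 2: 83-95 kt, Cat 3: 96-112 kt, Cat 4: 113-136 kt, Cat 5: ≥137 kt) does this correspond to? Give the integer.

3

ΔP = 1009 − 941 = 68 hPa.
V ≈ 6.9 × 68^0.636 = 6.9 × 14.64 ≈ 101 kt.
101 kt falls in the Category 3 band.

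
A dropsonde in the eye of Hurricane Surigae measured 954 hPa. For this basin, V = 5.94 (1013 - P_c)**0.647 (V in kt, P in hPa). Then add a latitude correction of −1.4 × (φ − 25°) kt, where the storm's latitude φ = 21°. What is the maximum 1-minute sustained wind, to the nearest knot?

ΔP = 1013 − 954 = 59 hPa.
59^0.647 ≈ 13.988.
V ≈ 5.94 × 13.988 ≈ 83.1 kt.
Latitude correction: −1.4 × (21 − 25) = 5.6 kt.
Corrected V ≈ 88.7 kt → 89 kt.

89 kt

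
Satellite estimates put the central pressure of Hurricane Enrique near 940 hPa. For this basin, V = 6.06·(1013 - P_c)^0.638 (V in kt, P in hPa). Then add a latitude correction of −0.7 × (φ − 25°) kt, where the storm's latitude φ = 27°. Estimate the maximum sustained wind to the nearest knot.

92 kt

ΔP = 1013 − 940 = 73 hPa.
73^0.638 ≈ 15.445.
V ≈ 6.06 × 15.445 ≈ 93.6 kt.
Latitude correction: −0.7 × (27 − 25) = -1.4 kt.
Corrected V ≈ 92.2 kt → 92 kt.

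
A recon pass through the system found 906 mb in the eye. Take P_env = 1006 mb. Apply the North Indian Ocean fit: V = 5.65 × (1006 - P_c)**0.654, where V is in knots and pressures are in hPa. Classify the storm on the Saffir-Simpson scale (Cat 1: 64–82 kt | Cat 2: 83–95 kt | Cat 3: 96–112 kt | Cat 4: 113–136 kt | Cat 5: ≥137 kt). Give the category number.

ΔP = 1006 − 906 = 100 mb.
V ≈ 5.65 × 100^0.654 = 5.65 × 20.32 ≈ 115 kt.
115 kt falls in the Category 4 band.

4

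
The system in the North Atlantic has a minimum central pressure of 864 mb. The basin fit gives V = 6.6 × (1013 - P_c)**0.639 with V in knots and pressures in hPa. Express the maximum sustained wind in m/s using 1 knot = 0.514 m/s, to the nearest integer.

83 m/s

ΔP = 1013 − 864 = 149 mb.
V ≈ 6.6 × 149^0.639 = 6.6 × 24.472 ≈ 161.514 kt.
161.514 × 0.514 ≈ 83.02 m/s → 83 m/s.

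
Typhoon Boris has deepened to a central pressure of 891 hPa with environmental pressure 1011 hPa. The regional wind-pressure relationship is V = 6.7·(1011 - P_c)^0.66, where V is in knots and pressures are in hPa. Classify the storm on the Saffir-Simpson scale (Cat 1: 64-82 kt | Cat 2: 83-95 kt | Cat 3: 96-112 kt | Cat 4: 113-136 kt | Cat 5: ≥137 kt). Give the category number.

ΔP = 1011 − 891 = 120 hPa.
V ≈ 6.7 × 120^0.66 = 6.7 × 23.56 ≈ 158 kt.
158 kt falls in the Category 5 band.

5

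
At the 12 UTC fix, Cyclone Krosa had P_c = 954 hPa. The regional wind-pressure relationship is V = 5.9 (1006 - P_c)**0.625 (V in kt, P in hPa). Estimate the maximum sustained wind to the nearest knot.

70 kt

ΔP = 1006 − 954 = 52 hPa.
52^0.625 ≈ 11.817.
V ≈ 5.9 × 11.817 ≈ 69.7 kt.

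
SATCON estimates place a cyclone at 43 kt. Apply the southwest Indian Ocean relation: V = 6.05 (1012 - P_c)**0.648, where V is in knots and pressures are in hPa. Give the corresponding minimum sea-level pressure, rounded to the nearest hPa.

991 hPa

ΔP = (V / 6.05)^(1/0.648) = (43/6.05)^1.543.
43/6.05 = 7.107; 7.107^1.543 ≈ 20.62 hPa.
P_c = 1012 − 20.62 = 991.38 ≈ 991 hPa.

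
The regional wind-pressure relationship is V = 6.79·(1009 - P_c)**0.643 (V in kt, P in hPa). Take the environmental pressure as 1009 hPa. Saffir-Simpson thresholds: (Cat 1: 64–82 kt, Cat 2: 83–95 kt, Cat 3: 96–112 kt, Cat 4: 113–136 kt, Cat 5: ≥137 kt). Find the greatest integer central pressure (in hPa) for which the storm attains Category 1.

Category 1 begins at V = 64 kt.
Required ΔP = (64/6.79)^(1/0.643) = 9.426^1.555 ≈ 32.75 hPa.
P_c ≤ 1009 − 32.75 = 976.25, so the highest integer P_c is 976 hPa.

976 hPa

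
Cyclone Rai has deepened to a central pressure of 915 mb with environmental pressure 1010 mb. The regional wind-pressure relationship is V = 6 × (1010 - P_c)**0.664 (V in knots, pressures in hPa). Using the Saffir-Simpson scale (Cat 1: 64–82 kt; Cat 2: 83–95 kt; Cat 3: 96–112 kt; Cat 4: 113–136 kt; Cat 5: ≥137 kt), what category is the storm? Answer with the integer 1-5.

4

ΔP = 1010 − 915 = 95 mb.
V ≈ 6 × 95^0.664 = 6 × 20.57 ≈ 123 kt.
123 kt falls in the Category 4 band.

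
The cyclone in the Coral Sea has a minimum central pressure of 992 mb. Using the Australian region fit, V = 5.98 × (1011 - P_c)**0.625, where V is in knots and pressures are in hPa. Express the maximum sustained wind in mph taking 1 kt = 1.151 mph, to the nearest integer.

ΔP = 1011 − 992 = 19 mb.
V ≈ 5.98 × 19^0.625 = 5.98 × 6.298 ≈ 37.664 kt.
37.664 × 1.151 ≈ 43.35 mph → 43 mph.

43 mph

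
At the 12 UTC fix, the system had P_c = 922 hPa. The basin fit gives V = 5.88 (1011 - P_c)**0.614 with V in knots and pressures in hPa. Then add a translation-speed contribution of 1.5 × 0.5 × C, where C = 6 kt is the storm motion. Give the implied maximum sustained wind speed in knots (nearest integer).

ΔP = 1011 − 922 = 89 hPa.
89^0.614 ≈ 15.737.
V ≈ 5.88 × 15.737 ≈ 92.5 kt.
Translation term: 1.5 × 0.5 × 6 = 4.5 kt.
Corrected V ≈ 97 kt → 97 kt.

97 kt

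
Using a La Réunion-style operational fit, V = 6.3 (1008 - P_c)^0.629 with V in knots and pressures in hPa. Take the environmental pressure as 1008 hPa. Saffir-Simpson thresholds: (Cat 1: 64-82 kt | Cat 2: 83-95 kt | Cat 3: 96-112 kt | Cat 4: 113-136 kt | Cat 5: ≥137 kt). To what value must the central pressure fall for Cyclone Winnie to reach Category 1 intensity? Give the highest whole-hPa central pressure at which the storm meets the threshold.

Category 1 begins at V = 64 kt.
Required ΔP = (64/6.3)^(1/0.629) = 10.159^1.590 ≈ 39.87 hPa.
P_c ≤ 1008 − 39.87 = 968.13, so the highest integer P_c is 968 hPa.

968 hPa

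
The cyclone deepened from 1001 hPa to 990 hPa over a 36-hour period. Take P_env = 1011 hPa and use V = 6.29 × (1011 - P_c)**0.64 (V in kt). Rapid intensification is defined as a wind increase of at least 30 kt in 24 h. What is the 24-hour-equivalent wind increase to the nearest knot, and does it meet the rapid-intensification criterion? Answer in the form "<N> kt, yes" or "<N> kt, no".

11 kt, no

V₁: ΔP = 10, V ≈ 6.29 × 10^0.64 ≈ 27.46 kt.
V₂: ΔP = 21, V ≈ 6.29 × 21^0.64 ≈ 44.14 kt.
ΔV over 36 h = 16.68 kt → 24 h equivalent = 16.68 × 24/36 ≈ 11.12 kt.
11 kt < 30 kt ⇒ not rapid intensification.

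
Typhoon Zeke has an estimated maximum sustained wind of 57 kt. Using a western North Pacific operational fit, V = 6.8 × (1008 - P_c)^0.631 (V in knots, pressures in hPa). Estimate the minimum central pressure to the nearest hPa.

ΔP = (V / 6.8)^(1/0.631) = (57/6.8)^1.585.
57/6.8 = 8.382; 8.382^1.585 ≈ 29.06 hPa.
P_c = 1008 − 29.06 = 978.94 ≈ 979 hPa.

979 hPa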